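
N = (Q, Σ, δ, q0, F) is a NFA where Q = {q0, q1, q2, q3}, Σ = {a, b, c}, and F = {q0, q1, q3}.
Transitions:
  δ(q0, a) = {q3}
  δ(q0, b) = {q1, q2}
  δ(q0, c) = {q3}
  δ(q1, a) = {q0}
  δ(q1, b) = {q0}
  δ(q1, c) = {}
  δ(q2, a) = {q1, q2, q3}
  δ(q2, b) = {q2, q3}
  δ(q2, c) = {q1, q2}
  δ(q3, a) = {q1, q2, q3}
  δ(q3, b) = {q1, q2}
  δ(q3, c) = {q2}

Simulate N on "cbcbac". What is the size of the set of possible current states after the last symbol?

2

Start: {q0}
read c: {q3}
read b: {q1, q2}
read c: {q1, q2}
read b: {q0, q2, q3}
read a: {q1, q2, q3}
read c: {q1, q2}
Final reachable set {q1, q2} has 2 states.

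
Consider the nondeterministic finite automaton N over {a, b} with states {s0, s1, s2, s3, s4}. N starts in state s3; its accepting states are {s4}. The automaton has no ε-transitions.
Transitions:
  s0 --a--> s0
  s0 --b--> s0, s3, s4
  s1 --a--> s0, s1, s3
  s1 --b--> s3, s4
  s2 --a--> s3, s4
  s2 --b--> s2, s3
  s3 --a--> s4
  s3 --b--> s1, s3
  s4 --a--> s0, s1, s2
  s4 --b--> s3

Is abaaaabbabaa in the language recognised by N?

Start: {s3}
read a: {s4}
read b: {s3}
read a: {s4}
read a: {s0, s1, s2}
read a: {s0, s1, s3, s4}
read a: {s0, s1, s2, s3, s4}
read b: {s0, s1, s2, s3, s4}
read b: {s0, s1, s2, s3, s4}
read a: {s0, s1, s2, s3, s4}
read b: {s0, s1, s2, s3, s4}
read a: {s0, s1, s2, s3, s4}
read a: {s0, s1, s2, s3, s4}
Reachable ∩ accepting = {s4} — nonempty.

accepted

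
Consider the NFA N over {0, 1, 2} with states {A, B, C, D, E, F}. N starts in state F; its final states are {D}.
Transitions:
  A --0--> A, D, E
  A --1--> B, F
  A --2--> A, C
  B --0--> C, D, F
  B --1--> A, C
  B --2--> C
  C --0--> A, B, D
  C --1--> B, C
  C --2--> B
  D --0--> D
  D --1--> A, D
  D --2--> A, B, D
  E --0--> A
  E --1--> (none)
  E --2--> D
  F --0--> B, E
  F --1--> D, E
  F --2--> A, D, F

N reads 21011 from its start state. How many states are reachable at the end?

6

Start: {F}
read 2: {A, D, F}
read 1: {A, B, D, E, F}
read 0: {A, B, C, D, E, F}
read 1: {A, B, C, D, E, F}
read 1: {A, B, C, D, E, F}
Final reachable set {A, B, C, D, E, F} has 6 states.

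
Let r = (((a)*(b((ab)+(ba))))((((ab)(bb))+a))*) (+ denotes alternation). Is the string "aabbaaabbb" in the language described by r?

yes

Split as aabba·aabbb: ((a)*(b((ab)+(ba)))) matches aabba and ((((ab)(bb))+a))* matches aabbb.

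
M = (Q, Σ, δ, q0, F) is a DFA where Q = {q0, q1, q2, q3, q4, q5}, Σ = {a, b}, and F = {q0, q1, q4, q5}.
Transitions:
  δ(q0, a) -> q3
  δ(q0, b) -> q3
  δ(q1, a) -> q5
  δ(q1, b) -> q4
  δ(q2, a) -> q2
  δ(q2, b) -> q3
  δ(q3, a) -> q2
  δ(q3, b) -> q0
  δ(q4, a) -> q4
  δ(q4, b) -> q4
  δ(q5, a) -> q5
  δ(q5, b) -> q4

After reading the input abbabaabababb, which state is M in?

q0 --a--> q3
q3 --b--> q0
q0 --b--> q3
q3 --a--> q2
q2 --b--> q3
q3 --a--> q2
q2 --a--> q2
q2 --b--> q3
q3 --a--> q2
q2 --b--> q3
q3 --a--> q2
q2 --b--> q3
q3 --b--> q0

q0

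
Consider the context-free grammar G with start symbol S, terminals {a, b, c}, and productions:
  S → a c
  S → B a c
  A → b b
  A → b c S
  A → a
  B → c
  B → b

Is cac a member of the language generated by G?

S ⇒ Bac ⇒ cac

yes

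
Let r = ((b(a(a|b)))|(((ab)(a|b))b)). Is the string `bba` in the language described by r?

Neither (b(a(a|b))) nor (((ab)(a|b))b) matches bba.

no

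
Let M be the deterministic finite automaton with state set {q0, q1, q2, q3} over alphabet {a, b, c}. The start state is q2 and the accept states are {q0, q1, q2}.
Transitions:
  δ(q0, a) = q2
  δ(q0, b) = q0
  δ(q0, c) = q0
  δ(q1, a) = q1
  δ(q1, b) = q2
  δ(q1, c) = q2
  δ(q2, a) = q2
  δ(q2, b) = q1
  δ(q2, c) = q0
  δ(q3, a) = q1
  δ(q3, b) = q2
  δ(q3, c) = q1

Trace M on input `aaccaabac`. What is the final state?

q2

q2 --a--> q2
q2 --a--> q2
q2 --c--> q0
q0 --c--> q0
q0 --a--> q2
q2 --a--> q2
q2 --b--> q1
q1 --a--> q1
q1 --c--> q2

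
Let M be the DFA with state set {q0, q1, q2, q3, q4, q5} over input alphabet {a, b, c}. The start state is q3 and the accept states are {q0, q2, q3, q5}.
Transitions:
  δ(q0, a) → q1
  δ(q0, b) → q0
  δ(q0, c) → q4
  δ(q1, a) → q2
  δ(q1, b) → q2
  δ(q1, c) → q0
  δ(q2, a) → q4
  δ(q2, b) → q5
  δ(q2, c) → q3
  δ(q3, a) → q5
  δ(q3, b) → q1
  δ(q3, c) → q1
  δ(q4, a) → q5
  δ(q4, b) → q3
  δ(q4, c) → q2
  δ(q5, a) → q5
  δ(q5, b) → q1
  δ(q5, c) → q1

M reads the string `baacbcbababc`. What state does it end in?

q3 --b--> q1
q1 --a--> q2
q2 --a--> q4
q4 --c--> q2
q2 --b--> q5
q5 --c--> q1
q1 --b--> q2
q2 --a--> q4
q4 --b--> q3
q3 --a--> q5
q5 --b--> q1
q1 --c--> q0

q0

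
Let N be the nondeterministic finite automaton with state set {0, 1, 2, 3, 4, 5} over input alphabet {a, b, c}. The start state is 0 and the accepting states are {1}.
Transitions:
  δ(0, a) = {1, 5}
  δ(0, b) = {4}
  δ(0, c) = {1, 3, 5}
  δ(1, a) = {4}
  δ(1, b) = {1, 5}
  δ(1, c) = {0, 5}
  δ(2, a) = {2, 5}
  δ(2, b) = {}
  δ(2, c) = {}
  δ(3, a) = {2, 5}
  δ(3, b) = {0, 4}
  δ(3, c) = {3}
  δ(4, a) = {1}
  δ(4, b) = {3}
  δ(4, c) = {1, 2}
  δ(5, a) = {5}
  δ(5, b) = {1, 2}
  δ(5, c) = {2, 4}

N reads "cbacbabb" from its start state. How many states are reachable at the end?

5

Start: {0}
read c: {1, 3, 5}
read b: {0, 1, 2, 4, 5}
read a: {1, 2, 4, 5}
read c: {0, 1, 2, 4, 5}
read b: {1, 2, 3, 4, 5}
read a: {1, 2, 4, 5}
read b: {1, 2, 3, 5}
read b: {0, 1, 2, 4, 5}
Final reachable set {0, 1, 2, 4, 5} has 5 states.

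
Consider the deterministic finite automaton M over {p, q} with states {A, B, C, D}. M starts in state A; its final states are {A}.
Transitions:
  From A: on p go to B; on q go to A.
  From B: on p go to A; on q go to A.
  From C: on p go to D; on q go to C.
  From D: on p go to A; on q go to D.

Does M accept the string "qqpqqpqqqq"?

accepted

A --q--> A
A --q--> A
A --p--> B
B --q--> A
A --q--> A
A --p--> B
B --q--> A
A --q--> A
A --q--> A
A --q--> A
End in state A, which is an accepting state.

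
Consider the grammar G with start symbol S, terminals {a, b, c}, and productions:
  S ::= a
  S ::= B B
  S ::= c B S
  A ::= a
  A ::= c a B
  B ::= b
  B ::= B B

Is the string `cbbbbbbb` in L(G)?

yes

S ⇒ cBS ⇒ cbS ⇒ cbBB ⇒ cbBBB ⇒ cbbBB ⇒ cbbBBB ⇒ cbbbBB ⇒ cbbbBBB ⇒ cbbbbBB ⇒ cbbbbBBB ⇒ cbbbbbBB ⇒ cbbbbbbB ⇒ cbbbbbbb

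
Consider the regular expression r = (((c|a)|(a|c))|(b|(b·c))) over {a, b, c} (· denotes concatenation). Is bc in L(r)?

The right alternative (b|(b·c)) matches bc.

yes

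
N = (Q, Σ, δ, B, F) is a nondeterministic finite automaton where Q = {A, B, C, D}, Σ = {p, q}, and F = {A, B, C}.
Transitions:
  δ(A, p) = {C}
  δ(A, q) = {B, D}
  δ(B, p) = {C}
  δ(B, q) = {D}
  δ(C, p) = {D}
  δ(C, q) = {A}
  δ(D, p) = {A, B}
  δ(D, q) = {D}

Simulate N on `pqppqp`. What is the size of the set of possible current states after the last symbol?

2

Start: {B}
read p: {C}
read q: {A}
read p: {C}
read p: {D}
read q: {D}
read p: {A, B}
Final reachable set {A, B} has 2 states.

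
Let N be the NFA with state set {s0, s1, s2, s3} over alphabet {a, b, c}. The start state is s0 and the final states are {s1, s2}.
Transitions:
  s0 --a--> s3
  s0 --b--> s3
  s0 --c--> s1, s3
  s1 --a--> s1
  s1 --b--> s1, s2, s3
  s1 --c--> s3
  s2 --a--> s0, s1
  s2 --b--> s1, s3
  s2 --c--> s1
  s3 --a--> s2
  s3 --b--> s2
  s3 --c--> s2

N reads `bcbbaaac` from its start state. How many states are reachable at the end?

3

Start: {s0}
read b: {s3}
read c: {s2}
read b: {s1, s3}
read b: {s1, s2, s3}
read a: {s0, s1, s2}
read a: {s0, s1, s3}
read a: {s1, s2, s3}
read c: {s1, s2, s3}
Final reachable set {s1, s2, s3} has 3 states.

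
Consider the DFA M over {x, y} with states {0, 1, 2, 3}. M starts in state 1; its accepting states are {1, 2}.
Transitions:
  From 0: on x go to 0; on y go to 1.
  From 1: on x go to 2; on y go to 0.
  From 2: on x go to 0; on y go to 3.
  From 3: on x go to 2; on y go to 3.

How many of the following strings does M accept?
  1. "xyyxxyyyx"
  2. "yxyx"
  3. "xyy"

"xyyxxyyyx": accepted
"yxyx": accepted
"xyy": rejected

2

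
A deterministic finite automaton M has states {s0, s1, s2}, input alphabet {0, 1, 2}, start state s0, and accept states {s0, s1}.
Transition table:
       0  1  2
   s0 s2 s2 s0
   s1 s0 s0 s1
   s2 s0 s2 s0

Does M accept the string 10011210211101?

rejected

s0 --1--> s2
s2 --0--> s0
s0 --0--> s2
s2 --1--> s2
s2 --1--> s2
s2 --2--> s0
s0 --1--> s2
s2 --0--> s0
s0 --2--> s0
s0 --1--> s2
s2 --1--> s2
s2 --1--> s2
s2 --0--> s0
s0 --1--> s2
End in state s2, which is not an accepting state.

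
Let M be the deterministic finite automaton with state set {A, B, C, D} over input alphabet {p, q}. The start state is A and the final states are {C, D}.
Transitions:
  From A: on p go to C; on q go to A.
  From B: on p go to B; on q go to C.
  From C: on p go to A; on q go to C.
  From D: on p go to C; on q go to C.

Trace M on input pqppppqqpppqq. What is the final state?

A

A --p--> C
C --q--> C
C --p--> A
A --p--> C
C --p--> A
A --p--> C
C --q--> C
C --q--> C
C --p--> A
A --p--> C
C --p--> A
A --q--> A
A --q--> A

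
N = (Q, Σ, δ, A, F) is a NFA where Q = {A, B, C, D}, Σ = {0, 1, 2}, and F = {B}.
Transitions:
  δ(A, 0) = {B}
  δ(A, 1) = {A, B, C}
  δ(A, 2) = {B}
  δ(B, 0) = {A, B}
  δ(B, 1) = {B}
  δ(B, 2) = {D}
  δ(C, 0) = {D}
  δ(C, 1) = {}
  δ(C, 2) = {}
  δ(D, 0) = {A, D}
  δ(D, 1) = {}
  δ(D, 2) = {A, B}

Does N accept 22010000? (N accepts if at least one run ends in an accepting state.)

accepted

Start: {A}
read 2: {B}
read 2: {D}
read 0: {A, D}
read 1: {A, B, C}
read 0: {A, B, D}
read 0: {A, B, D}
read 0: {A, B, D}
read 0: {A, B, D}
Reachable ∩ accepting = {B} — nonempty.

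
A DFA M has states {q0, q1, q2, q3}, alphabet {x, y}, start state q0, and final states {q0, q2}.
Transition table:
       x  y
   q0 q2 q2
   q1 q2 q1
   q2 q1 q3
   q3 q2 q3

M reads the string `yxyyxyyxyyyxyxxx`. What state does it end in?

q0 --y--> q2
q2 --x--> q1
q1 --y--> q1
q1 --y--> q1
q1 --x--> q2
q2 --y--> q3
q3 --y--> q3
q3 --x--> q2
q2 --y--> q3
q3 --y--> q3
q3 --y--> q3
q3 --x--> q2
q2 --y--> q3
q3 --x--> q2
q2 --x--> q1
q1 --x--> q2

q2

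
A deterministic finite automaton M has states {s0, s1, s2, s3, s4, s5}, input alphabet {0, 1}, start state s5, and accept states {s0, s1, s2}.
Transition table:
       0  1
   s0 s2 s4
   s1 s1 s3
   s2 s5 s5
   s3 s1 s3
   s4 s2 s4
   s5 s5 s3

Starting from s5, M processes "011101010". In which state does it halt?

s5 --0--> s5
s5 --1--> s3
s3 --1--> s3
s3 --1--> s3
s3 --0--> s1
s1 --1--> s3
s3 --0--> s1
s1 --1--> s3
s3 --0--> s1

s1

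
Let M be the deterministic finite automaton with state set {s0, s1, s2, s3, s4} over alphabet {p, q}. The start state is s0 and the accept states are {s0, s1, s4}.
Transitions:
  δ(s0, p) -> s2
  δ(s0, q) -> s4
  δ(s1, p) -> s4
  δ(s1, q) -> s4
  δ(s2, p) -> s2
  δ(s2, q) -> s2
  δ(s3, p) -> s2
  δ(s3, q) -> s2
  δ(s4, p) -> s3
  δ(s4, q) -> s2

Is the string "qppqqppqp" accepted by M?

s0 --q--> s4
s4 --p--> s3
s3 --p--> s2
s2 --q--> s2
s2 --q--> s2
s2 --p--> s2
s2 --p--> s2
s2 --q--> s2
s2 --p--> s2
End in state s2, which is not an accepting state.

rejected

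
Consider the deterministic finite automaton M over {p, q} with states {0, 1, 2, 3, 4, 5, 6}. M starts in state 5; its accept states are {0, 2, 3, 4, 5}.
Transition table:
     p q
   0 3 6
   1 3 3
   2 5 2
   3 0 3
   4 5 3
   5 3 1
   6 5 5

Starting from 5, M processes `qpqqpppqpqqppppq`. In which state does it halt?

3

5 --q--> 1
1 --p--> 3
3 --q--> 3
3 --q--> 3
3 --p--> 0
0 --p--> 3
3 --p--> 0
0 --q--> 6
6 --p--> 5
5 --q--> 1
1 --q--> 3
3 --p--> 0
0 --p--> 3
3 --p--> 0
0 --p--> 3
3 --q--> 3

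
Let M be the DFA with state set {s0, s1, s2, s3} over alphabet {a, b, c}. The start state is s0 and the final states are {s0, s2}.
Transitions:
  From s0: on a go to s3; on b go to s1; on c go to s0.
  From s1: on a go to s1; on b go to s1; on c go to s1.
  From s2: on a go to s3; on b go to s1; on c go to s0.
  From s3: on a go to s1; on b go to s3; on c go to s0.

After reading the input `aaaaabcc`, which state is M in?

s0 --a--> s3
s3 --a--> s1
s1 --a--> s1
s1 --a--> s1
s1 --a--> s1
s1 --b--> s1
s1 --c--> s1
s1 --c--> s1

s1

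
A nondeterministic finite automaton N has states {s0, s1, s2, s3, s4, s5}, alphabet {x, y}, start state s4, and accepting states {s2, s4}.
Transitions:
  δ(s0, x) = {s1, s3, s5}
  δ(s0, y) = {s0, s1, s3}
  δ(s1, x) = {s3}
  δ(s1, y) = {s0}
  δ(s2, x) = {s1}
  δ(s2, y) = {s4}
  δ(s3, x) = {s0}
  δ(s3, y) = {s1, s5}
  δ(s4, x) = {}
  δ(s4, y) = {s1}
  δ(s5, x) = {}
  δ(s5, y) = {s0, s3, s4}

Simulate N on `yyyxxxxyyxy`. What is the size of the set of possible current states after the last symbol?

Start: {s4}
read y: {s1}
read y: {s0}
read y: {s0, s1, s3}
read x: {s0, s1, s3, s5}
read x: {s0, s1, s3, s5}
read x: {s0, s1, s3, s5}
read x: {s0, s1, s3, s5}
read y: {s0, s1, s3, s4, s5}
read y: {s0, s1, s3, s4, s5}
read x: {s0, s1, s3, s5}
read y: {s0, s1, s3, s4, s5}
Final reachable set {s0, s1, s3, s4, s5} has 5 states.

5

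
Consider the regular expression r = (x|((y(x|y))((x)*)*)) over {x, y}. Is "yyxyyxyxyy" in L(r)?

no

Neither x nor ((y(x|y))((x)*)*) matches yyxyyxyxyy.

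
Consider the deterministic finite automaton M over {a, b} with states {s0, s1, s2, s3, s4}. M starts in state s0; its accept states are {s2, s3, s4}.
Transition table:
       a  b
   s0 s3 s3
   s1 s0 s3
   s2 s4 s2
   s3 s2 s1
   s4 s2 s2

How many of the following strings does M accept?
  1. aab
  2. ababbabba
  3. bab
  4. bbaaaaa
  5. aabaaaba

4

aab: accepted
ababbabba: rejected
bab: accepted
bbaaaaa: accepted
aabaaaba: accepted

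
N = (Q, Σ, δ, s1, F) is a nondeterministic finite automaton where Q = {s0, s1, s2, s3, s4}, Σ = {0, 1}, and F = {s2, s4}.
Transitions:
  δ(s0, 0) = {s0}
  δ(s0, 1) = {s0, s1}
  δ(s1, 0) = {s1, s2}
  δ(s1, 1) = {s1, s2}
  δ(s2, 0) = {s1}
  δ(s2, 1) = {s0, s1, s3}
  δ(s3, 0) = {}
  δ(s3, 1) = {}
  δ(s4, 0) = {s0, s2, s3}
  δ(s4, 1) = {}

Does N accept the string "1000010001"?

Start: {s1}
read 1: {s1, s2}
read 0: {s1, s2}
read 0: {s1, s2}
read 0: {s1, s2}
read 0: {s1, s2}
read 1: {s0, s1, s2, s3}
read 0: {s0, s1, s2}
read 0: {s0, s1, s2}
read 0: {s0, s1, s2}
read 1: {s0, s1, s2, s3}
Reachable ∩ accepting = {s2} — nonempty.

accepted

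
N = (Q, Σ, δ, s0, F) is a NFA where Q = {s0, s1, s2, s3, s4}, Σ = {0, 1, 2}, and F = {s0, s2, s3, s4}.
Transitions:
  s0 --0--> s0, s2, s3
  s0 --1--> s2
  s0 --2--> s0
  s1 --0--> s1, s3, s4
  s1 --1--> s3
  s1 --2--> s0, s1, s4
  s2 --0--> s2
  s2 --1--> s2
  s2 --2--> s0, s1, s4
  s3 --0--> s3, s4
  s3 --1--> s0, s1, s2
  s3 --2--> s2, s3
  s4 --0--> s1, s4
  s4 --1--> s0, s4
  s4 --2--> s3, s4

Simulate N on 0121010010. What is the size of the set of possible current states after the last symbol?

5

Start: {s0}
read 0: {s0, s2, s3}
read 1: {s0, s1, s2}
read 2: {s0, s1, s4}
read 1: {s0, s2, s3, s4}
read 0: {s0, s1, s2, s3, s4}
read 1: {s0, s1, s2, s3, s4}
read 0: {s0, s1, s2, s3, s4}
read 0: {s0, s1, s2, s3, s4}
read 1: {s0, s1, s2, s3, s4}
read 0: {s0, s1, s2, s3, s4}
Final reachable set {s0, s1, s2, s3, s4} has 5 states.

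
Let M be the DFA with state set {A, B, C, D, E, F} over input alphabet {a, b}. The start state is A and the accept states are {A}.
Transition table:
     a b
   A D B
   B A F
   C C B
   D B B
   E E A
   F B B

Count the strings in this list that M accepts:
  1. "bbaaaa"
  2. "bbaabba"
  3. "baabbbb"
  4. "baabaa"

"bbaaaa": rejected
"bbaabba": rejected
"baabbbb": rejected
"baabaa": rejected

0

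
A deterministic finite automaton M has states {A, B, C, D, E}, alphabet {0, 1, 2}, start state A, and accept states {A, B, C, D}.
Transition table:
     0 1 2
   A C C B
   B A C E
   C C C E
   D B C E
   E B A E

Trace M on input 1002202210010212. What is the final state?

B

A --1--> C
C --0--> C
C --0--> C
C --2--> E
E --2--> E
E --0--> B
B --2--> E
E --2--> E
E --1--> A
A --0--> C
C --0--> C
C --1--> C
C --0--> C
C --2--> E
E --1--> A
A --2--> B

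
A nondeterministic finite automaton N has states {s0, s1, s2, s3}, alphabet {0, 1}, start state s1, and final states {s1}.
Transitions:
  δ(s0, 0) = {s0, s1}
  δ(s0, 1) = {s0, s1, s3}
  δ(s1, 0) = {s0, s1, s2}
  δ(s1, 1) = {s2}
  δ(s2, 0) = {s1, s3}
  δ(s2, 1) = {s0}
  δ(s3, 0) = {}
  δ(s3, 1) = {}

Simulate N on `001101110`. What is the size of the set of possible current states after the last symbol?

Start: {s1}
read 0: {s0, s1, s2}
read 0: {s0, s1, s2, s3}
read 1: {s0, s1, s2, s3}
read 1: {s0, s1, s2, s3}
read 0: {s0, s1, s2, s3}
read 1: {s0, s1, s2, s3}
read 1: {s0, s1, s2, s3}
read 1: {s0, s1, s2, s3}
read 0: {s0, s1, s2, s3}
Final reachable set {s0, s1, s2, s3} has 4 states.

4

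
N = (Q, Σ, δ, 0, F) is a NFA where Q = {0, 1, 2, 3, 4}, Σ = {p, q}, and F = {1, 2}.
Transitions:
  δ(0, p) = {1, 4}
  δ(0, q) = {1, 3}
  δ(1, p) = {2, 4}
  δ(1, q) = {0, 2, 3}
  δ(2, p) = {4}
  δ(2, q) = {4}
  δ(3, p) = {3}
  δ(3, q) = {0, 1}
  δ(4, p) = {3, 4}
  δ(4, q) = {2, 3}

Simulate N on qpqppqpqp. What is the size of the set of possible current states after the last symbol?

Start: {0}
read q: {1, 3}
read p: {2, 3, 4}
read q: {0, 1, 2, 3, 4}
read p: {1, 2, 3, 4}
read p: {2, 3, 4}
read q: {0, 1, 2, 3, 4}
read p: {1, 2, 3, 4}
read q: {0, 1, 2, 3, 4}
read p: {1, 2, 3, 4}
Final reachable set {1, 2, 3, 4} has 4 states.

4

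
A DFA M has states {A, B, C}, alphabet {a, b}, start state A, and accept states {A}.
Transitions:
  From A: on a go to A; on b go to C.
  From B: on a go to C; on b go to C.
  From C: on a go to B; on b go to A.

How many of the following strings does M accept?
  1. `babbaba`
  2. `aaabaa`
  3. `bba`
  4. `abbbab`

1

`babbaba`: rejected
`aaabaa`: rejected
`bba`: accepted
`abbbab`: rejected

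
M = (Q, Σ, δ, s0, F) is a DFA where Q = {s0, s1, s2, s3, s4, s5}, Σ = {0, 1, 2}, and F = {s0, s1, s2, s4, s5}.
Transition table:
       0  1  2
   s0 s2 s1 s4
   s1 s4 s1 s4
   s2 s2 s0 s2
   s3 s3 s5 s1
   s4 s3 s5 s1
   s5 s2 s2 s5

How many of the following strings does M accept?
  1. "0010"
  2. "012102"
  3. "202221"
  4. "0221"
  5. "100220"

"0010": accepted
"012102": accepted
"202221": accepted
"0221": accepted
"100220": rejected

4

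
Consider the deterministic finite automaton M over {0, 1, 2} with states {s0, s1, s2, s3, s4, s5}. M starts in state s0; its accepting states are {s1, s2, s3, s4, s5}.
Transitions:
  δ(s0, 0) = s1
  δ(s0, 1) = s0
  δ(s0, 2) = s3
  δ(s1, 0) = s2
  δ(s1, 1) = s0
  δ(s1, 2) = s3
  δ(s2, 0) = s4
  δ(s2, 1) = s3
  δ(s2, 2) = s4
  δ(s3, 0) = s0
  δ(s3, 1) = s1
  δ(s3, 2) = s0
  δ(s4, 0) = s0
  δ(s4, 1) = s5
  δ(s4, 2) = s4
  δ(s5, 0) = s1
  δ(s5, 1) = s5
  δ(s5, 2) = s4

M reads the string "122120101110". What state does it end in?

s0 --1--> s0
s0 --2--> s3
s3 --2--> s0
s0 --1--> s0
s0 --2--> s3
s3 --0--> s0
s0 --1--> s0
s0 --0--> s1
s1 --1--> s0
s0 --1--> s0
s0 --1--> s0
s0 --0--> s1

s1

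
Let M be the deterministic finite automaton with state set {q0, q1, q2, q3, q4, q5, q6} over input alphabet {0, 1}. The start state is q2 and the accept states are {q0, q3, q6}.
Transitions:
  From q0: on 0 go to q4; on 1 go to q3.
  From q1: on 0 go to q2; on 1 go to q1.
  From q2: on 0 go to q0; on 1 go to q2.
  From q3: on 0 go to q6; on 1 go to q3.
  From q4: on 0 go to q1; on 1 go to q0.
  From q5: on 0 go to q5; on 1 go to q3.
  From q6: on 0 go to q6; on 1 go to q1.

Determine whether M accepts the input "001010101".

q2 --0--> q0
q0 --0--> q4
q4 --1--> q0
q0 --0--> q4
q4 --1--> q0
q0 --0--> q4
q4 --1--> q0
q0 --0--> q4
q4 --1--> q0
End in state q0, which is an accepting state.

accepted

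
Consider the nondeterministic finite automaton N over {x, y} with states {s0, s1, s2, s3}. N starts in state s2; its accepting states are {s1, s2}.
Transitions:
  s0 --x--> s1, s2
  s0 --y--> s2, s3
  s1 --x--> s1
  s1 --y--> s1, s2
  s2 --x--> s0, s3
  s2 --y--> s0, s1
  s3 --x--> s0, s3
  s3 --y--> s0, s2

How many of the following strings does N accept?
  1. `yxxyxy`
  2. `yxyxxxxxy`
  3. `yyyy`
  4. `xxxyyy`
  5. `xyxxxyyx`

5

`yxxyxy`: accepted
`yxyxxxxxy`: accepted
`yyyy`: accepted
`xxxyyy`: accepted
`xyxxxyyx`: accepted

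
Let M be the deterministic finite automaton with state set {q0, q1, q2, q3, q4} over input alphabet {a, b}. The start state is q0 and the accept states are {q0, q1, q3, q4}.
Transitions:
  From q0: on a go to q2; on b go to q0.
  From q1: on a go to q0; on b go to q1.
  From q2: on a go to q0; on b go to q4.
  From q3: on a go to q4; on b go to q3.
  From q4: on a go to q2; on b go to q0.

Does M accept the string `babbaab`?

accepted

q0 --b--> q0
q0 --a--> q2
q2 --b--> q4
q4 --b--> q0
q0 --a--> q2
q2 --a--> q0
q0 --b--> q0
End in state q0, which is an accepting state.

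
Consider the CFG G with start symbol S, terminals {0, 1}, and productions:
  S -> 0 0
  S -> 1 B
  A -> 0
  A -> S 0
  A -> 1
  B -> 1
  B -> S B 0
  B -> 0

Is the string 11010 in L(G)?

S ⇒ 1B ⇒ 1SB0 ⇒ 11BB0 ⇒ 110B0 ⇒ 11010

yes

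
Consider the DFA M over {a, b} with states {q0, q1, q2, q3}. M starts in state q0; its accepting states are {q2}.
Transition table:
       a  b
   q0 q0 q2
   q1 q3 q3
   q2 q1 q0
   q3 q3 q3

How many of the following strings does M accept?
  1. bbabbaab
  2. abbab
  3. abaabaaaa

2

bbabbaab: accepted
abbab: accepted
abaabaaaa: rejected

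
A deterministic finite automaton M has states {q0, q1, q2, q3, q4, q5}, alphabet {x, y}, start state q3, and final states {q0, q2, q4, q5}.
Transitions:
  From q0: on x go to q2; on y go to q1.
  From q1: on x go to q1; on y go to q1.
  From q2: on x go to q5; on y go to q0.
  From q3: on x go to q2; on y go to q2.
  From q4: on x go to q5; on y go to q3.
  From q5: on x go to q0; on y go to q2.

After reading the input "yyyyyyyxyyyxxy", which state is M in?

q3 --y--> q2
q2 --y--> q0
q0 --y--> q1
q1 --y--> q1
q1 --y--> q1
q1 --y--> q1
q1 --y--> q1
q1 --x--> q1
q1 --y--> q1
q1 --y--> q1
q1 --y--> q1
q1 --x--> q1
q1 --x--> q1
q1 --y--> q1

q1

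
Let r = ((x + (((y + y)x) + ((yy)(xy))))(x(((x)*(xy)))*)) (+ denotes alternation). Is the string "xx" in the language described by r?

yes

Split as x·x: (x+(((y+y)x)+((yy)(xy)))) matches x and (x(((x)*(xy)))*) matches x.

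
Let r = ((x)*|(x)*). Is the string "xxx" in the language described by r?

The left alternative (x)* matches xxx.

yes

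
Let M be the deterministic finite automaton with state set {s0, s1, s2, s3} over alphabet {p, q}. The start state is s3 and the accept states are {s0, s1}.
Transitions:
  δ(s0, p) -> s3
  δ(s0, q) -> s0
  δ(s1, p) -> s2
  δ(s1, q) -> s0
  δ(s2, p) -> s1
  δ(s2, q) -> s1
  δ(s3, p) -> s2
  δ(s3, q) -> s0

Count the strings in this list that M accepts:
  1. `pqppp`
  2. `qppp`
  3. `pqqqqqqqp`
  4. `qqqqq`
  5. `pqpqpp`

`pqppp`: rejected
`qppp`: accepted
`pqqqqqqqp`: rejected
`qqqqq`: accepted
`pqpqpp`: accepted

3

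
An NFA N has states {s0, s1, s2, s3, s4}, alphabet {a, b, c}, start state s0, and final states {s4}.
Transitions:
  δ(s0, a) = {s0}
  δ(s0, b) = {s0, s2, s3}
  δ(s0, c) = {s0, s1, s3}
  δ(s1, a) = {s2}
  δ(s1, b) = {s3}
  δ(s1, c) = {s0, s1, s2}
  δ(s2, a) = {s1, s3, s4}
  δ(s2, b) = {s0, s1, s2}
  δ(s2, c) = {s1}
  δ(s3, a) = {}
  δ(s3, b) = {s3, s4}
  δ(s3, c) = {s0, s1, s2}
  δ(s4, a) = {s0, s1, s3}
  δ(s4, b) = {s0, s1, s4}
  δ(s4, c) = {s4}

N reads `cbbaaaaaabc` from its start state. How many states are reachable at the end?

5

Start: {s0}
read c: {s0, s1, s3}
read b: {s0, s2, s3, s4}
read b: {s0, s1, s2, s3, s4}
read a: {s0, s1, s2, s3, s4}
read a: {s0, s1, s2, s3, s4}
read a: {s0, s1, s2, s3, s4}
read a: {s0, s1, s2, s3, s4}
read a: {s0, s1, s2, s3, s4}
read a: {s0, s1, s2, s3, s4}
read b: {s0, s1, s2, s3, s4}
read c: {s0, s1, s2, s3, s4}
Final reachable set {s0, s1, s2, s3, s4} has 5 states.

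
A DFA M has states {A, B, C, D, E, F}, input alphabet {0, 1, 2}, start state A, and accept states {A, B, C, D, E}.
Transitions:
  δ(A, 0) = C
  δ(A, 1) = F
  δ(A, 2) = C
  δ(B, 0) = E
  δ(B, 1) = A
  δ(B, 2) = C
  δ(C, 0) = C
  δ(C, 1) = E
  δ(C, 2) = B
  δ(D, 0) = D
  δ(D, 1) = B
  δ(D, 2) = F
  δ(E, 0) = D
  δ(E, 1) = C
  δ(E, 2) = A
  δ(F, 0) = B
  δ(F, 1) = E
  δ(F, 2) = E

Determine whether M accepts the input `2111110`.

accepted

A --2--> C
C --1--> E
E --1--> C
C --1--> E
E --1--> C
C --1--> E
E --0--> D
End in state D, which is an accepting state.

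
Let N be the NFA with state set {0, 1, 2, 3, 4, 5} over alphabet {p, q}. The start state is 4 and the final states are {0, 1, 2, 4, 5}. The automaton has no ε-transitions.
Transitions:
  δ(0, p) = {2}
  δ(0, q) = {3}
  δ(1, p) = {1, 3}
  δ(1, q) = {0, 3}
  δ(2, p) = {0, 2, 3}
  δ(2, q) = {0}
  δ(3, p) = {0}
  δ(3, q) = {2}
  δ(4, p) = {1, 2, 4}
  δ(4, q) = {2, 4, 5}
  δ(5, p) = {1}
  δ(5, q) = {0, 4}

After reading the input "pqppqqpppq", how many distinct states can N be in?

5

Start: {4}
read p: {1, 2, 4}
read q: {0, 2, 3, 4, 5}
read p: {0, 1, 2, 3, 4}
read p: {0, 1, 2, 3, 4}
read q: {0, 2, 3, 4, 5}
read q: {0, 2, 3, 4, 5}
read p: {0, 1, 2, 3, 4}
read p: {0, 1, 2, 3, 4}
read p: {0, 1, 2, 3, 4}
read q: {0, 2, 3, 4, 5}
Final reachable set {0, 2, 3, 4, 5} has 5 states.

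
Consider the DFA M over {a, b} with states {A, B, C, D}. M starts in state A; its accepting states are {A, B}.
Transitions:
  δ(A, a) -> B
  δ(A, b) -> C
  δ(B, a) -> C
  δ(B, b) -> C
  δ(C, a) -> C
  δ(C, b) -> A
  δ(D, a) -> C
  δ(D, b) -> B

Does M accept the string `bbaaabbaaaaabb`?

A --b--> C
C --b--> A
A --a--> B
B --a--> C
C --a--> C
C --b--> A
A --b--> C
C --a--> C
C --a--> C
C --a--> C
C --a--> C
C --a--> C
C --b--> A
A --b--> C
End in state C, which is not an accepting state.

rejected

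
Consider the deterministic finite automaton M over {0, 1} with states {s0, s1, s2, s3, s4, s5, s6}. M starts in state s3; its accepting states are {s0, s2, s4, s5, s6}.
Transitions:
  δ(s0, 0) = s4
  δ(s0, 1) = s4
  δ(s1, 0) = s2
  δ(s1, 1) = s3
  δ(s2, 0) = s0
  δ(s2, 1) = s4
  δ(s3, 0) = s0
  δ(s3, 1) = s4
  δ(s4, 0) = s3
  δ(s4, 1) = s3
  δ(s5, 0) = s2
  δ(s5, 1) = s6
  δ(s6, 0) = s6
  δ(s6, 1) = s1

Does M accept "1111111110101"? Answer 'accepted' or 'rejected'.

s3 --1--> s4
s4 --1--> s3
s3 --1--> s4
s4 --1--> s3
s3 --1--> s4
s4 --1--> s3
s3 --1--> s4
s4 --1--> s3
s3 --1--> s4
s4 --0--> s3
s3 --1--> s4
s4 --0--> s3
s3 --1--> s4
End in state s4, which is an accepting state.

accepted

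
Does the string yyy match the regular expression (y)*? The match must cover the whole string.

Split into 3 pieces y · y · y; each matches y.

yes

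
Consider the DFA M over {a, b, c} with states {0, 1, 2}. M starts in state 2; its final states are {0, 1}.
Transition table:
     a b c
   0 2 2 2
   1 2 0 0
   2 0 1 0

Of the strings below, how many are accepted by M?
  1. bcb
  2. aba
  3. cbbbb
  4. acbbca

bcb: rejected
aba: accepted
cbbbb: rejected
acbbca: accepted

2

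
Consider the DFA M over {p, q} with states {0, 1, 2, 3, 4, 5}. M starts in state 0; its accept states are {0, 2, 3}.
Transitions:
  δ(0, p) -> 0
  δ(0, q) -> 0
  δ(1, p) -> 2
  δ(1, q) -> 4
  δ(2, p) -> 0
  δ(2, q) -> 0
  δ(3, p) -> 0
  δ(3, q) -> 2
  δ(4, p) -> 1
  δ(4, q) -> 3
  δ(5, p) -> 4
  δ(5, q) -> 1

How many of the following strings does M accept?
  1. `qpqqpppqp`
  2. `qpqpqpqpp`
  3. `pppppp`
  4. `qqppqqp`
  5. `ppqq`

5

`qpqqpppqp`: accepted
`qpqpqpqpp`: accepted
`pppppp`: accepted
`qqppqqp`: accepted
`ppqq`: accepted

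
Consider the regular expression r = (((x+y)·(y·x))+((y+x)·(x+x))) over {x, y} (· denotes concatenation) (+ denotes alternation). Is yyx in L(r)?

The left alternative ((x+y)·(y·x)) matches yyx.

yes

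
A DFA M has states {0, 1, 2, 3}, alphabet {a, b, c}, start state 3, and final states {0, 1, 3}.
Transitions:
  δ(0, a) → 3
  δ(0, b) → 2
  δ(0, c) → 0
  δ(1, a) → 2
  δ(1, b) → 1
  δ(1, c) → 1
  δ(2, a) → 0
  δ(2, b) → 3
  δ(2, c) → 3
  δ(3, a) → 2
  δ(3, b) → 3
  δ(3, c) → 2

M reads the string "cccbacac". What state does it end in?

3 --c--> 2
2 --c--> 3
3 --c--> 2
2 --b--> 3
3 --a--> 2
2 --c--> 3
3 --a--> 2
2 --c--> 3

3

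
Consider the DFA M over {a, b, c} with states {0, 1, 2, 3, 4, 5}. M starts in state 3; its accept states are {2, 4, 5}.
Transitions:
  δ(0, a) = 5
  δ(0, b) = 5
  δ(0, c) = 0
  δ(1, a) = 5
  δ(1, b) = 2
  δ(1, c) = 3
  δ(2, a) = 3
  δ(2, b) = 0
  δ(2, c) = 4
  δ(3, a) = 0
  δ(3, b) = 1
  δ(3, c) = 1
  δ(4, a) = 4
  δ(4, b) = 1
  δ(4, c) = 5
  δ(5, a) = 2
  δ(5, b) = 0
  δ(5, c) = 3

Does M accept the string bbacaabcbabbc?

rejected

3 --b--> 1
1 --b--> 2
2 --a--> 3
3 --c--> 1
1 --a--> 5
5 --a--> 2
2 --b--> 0
0 --c--> 0
0 --b--> 5
5 --a--> 2
2 --b--> 0
0 --b--> 5
5 --c--> 3
End in state 3, which is not an accepting state.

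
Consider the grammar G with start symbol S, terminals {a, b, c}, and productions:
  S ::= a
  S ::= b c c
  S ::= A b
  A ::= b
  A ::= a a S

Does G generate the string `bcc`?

yes

S ⇒ bcc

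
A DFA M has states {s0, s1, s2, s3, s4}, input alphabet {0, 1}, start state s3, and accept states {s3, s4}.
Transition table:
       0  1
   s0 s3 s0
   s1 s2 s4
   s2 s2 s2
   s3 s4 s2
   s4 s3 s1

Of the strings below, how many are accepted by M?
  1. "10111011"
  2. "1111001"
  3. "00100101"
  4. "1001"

0

"10111011": rejected
"1111001": rejected
"00100101": rejected
"1001": rejected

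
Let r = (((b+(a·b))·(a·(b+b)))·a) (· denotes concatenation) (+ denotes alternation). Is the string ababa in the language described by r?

yes

Split as abab·a: ((b+(a·b))·(a·(b+b))) matches abab and a matches a.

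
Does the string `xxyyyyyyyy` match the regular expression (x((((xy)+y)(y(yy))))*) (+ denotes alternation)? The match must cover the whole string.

Split as x·xyyyyyyyy: x matches x and ((((xy)+y)(y(yy))))* matches xyyyyyyyy.

yes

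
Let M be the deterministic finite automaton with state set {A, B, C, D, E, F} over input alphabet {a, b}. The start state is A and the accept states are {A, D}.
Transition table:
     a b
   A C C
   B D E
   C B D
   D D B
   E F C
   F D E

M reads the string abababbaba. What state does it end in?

A --a--> C
C --b--> D
D --a--> D
D --b--> B
B --a--> D
D --b--> B
B --b--> E
E --a--> F
F --b--> E
E --a--> F

F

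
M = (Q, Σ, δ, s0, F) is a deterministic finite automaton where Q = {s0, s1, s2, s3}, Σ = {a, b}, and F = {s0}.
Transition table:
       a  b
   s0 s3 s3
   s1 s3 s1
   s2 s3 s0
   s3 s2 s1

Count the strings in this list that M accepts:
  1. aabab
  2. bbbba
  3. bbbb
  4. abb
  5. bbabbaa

0

aabab: rejected
bbbba: rejected
bbbb: rejected
abb: rejected
bbabbaa: rejected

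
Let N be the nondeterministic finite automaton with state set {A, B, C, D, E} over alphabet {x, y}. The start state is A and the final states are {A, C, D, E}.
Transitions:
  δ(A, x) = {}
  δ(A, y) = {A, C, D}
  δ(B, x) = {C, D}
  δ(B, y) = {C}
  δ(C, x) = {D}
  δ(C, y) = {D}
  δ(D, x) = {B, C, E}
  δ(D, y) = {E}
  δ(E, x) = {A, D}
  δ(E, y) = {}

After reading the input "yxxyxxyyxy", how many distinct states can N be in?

Start: {A}
read y: {A, C, D}
read x: {B, C, D, E}
read x: {A, B, C, D, E}
read y: {A, C, D, E}
read x: {A, B, C, D, E}
read x: {A, B, C, D, E}
read y: {A, C, D, E}
read y: {A, C, D, E}
read x: {A, B, C, D, E}
read y: {A, C, D, E}
Final reachable set {A, C, D, E} has 4 states.

4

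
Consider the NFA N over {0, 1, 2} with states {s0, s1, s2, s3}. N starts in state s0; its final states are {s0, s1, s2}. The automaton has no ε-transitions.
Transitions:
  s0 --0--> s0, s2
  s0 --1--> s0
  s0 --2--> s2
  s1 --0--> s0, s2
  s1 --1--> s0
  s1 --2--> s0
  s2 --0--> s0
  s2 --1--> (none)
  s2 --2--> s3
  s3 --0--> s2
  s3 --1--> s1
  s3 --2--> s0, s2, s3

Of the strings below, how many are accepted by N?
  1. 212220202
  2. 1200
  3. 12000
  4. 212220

212220202: rejected
1200: accepted
12000: accepted
212220: rejected

2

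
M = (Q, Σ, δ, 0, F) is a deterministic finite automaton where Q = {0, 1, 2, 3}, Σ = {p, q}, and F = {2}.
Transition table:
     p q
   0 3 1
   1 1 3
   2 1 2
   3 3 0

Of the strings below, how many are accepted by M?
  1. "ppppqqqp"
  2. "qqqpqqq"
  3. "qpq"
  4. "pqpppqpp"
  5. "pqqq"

0

"ppppqqqp": rejected
"qqqpqqq": rejected
"qpq": rejected
"pqpppqpp": rejected
"pqqq": rejected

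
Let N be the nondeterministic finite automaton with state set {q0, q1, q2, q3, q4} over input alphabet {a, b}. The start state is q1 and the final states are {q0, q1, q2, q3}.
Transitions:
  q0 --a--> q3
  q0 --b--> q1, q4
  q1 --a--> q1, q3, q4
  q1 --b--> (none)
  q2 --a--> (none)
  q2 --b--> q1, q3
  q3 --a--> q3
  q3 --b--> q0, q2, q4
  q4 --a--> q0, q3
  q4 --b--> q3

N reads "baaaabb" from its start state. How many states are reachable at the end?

0

Start: {q1}
read b: {}
The reachable set is empty and stays empty for the remaining 6 symbols.
Final reachable set {} has 0 states.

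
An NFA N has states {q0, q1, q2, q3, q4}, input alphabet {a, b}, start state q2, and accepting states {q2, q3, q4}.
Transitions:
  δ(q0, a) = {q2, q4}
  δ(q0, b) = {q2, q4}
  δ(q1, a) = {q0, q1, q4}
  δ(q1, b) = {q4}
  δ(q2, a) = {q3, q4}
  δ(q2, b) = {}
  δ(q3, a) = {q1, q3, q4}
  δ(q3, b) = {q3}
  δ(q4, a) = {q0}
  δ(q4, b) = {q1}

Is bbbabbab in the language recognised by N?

rejected

Start: {q2}
read b: {}
The reachable set is empty and stays empty for the remaining 7 symbols.
Reachable ∩ accepting = {} — empty.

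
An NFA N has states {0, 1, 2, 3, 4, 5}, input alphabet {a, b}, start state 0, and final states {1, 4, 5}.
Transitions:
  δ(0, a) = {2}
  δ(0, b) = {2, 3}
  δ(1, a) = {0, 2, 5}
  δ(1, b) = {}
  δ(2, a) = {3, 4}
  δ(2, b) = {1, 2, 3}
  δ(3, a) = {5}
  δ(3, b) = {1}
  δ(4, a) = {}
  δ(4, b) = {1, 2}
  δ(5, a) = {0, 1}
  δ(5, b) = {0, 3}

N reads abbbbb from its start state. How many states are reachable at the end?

3

Start: {0}
read a: {2}
read b: {1, 2, 3}
read b: {1, 2, 3}
read b: {1, 2, 3}
read b: {1, 2, 3}
read b: {1, 2, 3}
Final reachable set {1, 2, 3} has 3 states.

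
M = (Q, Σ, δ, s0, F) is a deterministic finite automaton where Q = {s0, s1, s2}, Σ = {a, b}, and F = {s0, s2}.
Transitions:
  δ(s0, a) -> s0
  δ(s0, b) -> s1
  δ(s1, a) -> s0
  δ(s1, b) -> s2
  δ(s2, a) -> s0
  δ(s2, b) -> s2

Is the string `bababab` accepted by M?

s0 --b--> s1
s1 --a--> s0
s0 --b--> s1
s1 --a--> s0
s0 --b--> s1
s1 --a--> s0
s0 --b--> s1
End in state s1, which is not an accepting state.

rejected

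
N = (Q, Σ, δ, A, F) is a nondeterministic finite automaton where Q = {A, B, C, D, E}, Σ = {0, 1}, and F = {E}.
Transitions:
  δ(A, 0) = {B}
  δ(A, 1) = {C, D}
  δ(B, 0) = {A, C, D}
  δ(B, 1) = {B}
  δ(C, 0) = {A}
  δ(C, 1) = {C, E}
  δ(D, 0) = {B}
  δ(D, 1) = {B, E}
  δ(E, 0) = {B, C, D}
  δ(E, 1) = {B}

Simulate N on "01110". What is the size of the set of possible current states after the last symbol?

Start: {A}
read 0: {B}
read 1: {B}
read 1: {B}
read 1: {B}
read 0: {A, C, D}
Final reachable set {A, C, D} has 3 states.

3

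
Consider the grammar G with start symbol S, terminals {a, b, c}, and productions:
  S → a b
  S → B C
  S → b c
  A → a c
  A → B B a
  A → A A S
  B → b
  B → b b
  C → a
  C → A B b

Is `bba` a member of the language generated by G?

S ⇒ BC ⇒ bbC ⇒ bba

yes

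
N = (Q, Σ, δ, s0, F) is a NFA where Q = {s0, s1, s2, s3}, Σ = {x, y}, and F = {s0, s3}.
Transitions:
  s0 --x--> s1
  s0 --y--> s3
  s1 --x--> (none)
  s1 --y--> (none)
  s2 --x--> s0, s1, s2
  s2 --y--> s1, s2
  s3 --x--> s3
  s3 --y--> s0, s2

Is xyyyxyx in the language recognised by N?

Start: {s0}
read x: {s1}
read y: {}
The reachable set is empty and stays empty for the remaining 5 symbols.
Reachable ∩ accepting = {} — empty.

rejected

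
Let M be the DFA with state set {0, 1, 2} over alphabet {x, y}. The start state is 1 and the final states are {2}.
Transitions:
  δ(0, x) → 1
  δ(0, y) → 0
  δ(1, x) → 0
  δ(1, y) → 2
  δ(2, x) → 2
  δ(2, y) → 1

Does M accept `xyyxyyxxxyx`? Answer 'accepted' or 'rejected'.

rejected

1 --x--> 0
0 --y--> 0
0 --y--> 0
0 --x--> 1
1 --y--> 2
2 --y--> 1
1 --x--> 0
0 --x--> 1
1 --x--> 0
0 --y--> 0
0 --x--> 1
End in state 1, which is not an accepting state.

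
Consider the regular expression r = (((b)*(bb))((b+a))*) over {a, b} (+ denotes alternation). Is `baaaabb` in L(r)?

No split of baaaabb into u·v has ((b)*(bb)) matching u and ((b+a))* matching v.

no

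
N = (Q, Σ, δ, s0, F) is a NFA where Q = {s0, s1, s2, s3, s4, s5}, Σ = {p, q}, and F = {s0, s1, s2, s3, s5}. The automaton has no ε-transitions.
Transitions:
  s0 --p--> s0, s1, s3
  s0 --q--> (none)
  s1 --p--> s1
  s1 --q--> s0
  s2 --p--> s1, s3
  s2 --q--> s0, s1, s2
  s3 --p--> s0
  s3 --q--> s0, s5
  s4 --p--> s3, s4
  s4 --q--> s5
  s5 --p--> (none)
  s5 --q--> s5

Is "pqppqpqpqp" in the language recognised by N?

accepted

Start: {s0}
read p: {s0, s1, s3}
read q: {s0, s5}
read p: {s0, s1, s3}
read p: {s0, s1, s3}
read q: {s0, s5}
read p: {s0, s1, s3}
read q: {s0, s5}
read p: {s0, s1, s3}
read q: {s0, s5}
read p: {s0, s1, s3}
Reachable ∩ accepting = {s0, s1, s3} — nonempty.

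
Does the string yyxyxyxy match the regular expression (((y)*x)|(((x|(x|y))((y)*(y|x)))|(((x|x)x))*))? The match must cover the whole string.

Neither ((y)*x) nor (((x|(x|y))((y)*(y|x)))|(((x|x)x))*) matches yyxyxyxy.

no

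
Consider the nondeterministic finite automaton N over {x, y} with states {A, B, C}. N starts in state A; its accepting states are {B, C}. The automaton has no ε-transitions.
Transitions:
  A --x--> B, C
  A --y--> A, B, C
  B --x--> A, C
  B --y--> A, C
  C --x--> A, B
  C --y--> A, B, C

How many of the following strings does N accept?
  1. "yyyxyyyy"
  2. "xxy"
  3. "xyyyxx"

"yyyxyyyy": accepted
"xxy": accepted
"xyyyxx": accepted

3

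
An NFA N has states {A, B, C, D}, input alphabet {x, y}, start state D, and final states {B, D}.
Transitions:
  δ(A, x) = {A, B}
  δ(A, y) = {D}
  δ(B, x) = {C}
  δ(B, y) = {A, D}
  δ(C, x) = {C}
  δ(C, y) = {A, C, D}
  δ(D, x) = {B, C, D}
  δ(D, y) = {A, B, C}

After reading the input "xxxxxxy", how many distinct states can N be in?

4

Start: {D}
read x: {B, C, D}
read x: {B, C, D}
read x: {B, C, D}
read x: {B, C, D}
read x: {B, C, D}
read x: {B, C, D}
read y: {A, B, C, D}
Final reachable set {A, B, C, D} has 4 states.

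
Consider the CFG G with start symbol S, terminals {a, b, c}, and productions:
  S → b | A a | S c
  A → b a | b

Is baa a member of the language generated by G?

S ⇒ Aa ⇒ baa

yes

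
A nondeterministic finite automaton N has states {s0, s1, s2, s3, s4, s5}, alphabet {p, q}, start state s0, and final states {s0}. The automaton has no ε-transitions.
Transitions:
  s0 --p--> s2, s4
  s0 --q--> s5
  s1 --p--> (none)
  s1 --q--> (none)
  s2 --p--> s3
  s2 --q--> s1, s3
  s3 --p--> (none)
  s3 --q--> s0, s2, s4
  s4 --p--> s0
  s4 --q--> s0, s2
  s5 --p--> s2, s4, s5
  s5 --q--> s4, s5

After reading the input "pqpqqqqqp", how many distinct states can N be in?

5

Start: {s0}
read p: {s2, s4}
read q: {s0, s1, s2, s3}
read p: {s2, s3, s4}
read q: {s0, s1, s2, s3, s4}
read q: {s0, s1, s2, s3, s4, s5}
read q: {s0, s1, s2, s3, s4, s5}
read q: {s0, s1, s2, s3, s4, s5}
read q: {s0, s1, s2, s3, s4, s5}
read p: {s0, s2, s3, s4, s5}
Final reachable set {s0, s2, s3, s4, s5} has 5 states.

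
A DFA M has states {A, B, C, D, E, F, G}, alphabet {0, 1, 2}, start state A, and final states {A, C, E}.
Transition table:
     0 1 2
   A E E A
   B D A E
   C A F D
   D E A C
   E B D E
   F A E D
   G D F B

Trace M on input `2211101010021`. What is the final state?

D

A --2--> A
A --2--> A
A --1--> E
E --1--> D
D --1--> A
A --0--> E
E --1--> D
D --0--> E
E --1--> D
D --0--> E
E --0--> B
B --2--> E
E --1--> D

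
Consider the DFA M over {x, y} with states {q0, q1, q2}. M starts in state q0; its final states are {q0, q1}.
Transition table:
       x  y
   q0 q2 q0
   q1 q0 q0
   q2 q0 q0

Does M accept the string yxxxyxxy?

accepted

q0 --y--> q0
q0 --x--> q2
q2 --x--> q0
q0 --x--> q2
q2 --y--> q0
q0 --x--> q2
q2 --x--> q0
q0 --y--> q0
End in state q0, which is an accepting state.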